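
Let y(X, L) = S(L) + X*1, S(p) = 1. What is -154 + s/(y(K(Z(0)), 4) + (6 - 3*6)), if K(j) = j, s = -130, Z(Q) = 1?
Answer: -141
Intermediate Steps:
y(X, L) = 1 + X (y(X, L) = 1 + X*1 = 1 + X)
-154 + s/(y(K(Z(0)), 4) + (6 - 3*6)) = -154 - 130/((1 + 1) + (6 - 3*6)) = -154 - 130/(2 + (6 - 18)) = -154 - 130/(2 - 12) = -154 - 130/(-10) = -154 - ⅒*(-130) = -154 + 13 = -141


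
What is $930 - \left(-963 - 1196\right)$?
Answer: $3089$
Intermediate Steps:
$930 - \left(-963 - 1196\right) = 930 - -2159 = 930 + 2159 = 3089$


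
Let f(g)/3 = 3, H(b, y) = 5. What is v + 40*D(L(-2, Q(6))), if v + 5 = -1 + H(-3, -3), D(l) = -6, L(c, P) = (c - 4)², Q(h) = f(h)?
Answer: -241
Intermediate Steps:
f(g) = 9 (f(g) = 3*3 = 9)
Q(h) = 9
L(c, P) = (-4 + c)²
v = -1 (v = -5 + (-1 + 5) = -5 + 4 = -1)
v + 40*D(L(-2, Q(6))) = -1 + 40*(-6) = -1 - 240 = -241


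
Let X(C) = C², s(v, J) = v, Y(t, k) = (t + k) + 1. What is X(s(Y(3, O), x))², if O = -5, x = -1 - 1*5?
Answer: 1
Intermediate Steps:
x = -6 (x = -1 - 5 = -6)
Y(t, k) = 1 + k + t (Y(t, k) = (k + t) + 1 = 1 + k + t)
X(s(Y(3, O), x))² = ((1 - 5 + 3)²)² = ((-1)²)² = 1² = 1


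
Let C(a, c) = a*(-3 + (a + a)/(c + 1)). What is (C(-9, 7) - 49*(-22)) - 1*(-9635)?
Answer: 43041/4 ≈ 10760.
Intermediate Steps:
C(a, c) = a*(-3 + 2*a/(1 + c)) (C(a, c) = a*(-3 + (2*a)/(1 + c)) = a*(-3 + 2*a/(1 + c)))
(C(-9, 7) - 49*(-22)) - 1*(-9635) = (-9*(-3 - 3*7 + 2*(-9))/(1 + 7) - 49*(-22)) - 1*(-9635) = (-9*(-3 - 21 - 18)/8 + 1078) + 9635 = (-9*⅛*(-42) + 1078) + 9635 = (189/4 + 1078) + 9635 = 4501/4 + 9635 = 43041/4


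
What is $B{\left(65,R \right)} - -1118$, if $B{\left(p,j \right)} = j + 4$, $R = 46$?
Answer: $1168$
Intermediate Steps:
$B{\left(p,j \right)} = 4 + j$
$B{\left(65,R \right)} - -1118 = \left(4 + 46\right) - -1118 = 50 + 1118 = 1168$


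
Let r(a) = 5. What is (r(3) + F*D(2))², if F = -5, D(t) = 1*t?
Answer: 25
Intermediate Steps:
D(t) = t
(r(3) + F*D(2))² = (5 - 5*2)² = (5 - 10)² = (-5)² = 25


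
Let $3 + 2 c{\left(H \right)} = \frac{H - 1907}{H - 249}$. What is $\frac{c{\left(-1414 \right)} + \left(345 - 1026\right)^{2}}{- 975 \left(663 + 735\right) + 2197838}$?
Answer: $\frac{771233709}{1388252444} \approx 0.55554$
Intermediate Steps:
$c{\left(H \right)} = - \frac{3}{2} + \frac{-1907 + H}{2 \left(-249 + H\right)}$ ($c{\left(H \right)} = - \frac{3}{2} + \frac{\left(H - 1907\right) \frac{1}{H - 249}}{2} = - \frac{3}{2} + \frac{\left(-1907 + H\right) \frac{1}{-249 + H}}{2} = - \frac{3}{2} + \frac{\frac{1}{-249 + H} \left(-1907 + H\right)}{2} = - \frac{3}{2} + \frac{-1907 + H}{2 \left(-249 + H\right)}$)
$\frac{c{\left(-1414 \right)} + \left(345 - 1026\right)^{2}}{- 975 \left(663 + 735\right) + 2197838} = \frac{\frac{-580 - -1414}{-249 - 1414} + \left(345 - 1026\right)^{2}}{- 975 \left(663 + 735\right) + 2197838} = \frac{\frac{-580 + 1414}{-1663} + \left(-681\right)^{2}}{\left(-975\right) 1398 + 2197838} = \frac{\left(- \frac{1}{1663}\right) 834 + 463761}{-1363050 + 2197838} = \frac{- \frac{834}{1663} + 463761}{834788} = \frac{771233709}{1663} \cdot \frac{1}{834788} = \frac{771233709}{1388252444}$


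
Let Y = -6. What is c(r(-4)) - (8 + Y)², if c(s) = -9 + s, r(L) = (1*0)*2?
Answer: -13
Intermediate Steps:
r(L) = 0 (r(L) = 0*2 = 0)
c(r(-4)) - (8 + Y)² = (-9 + 0) - (8 - 6)² = -9 - 1*2² = -9 - 1*4 = -9 - 4 = -13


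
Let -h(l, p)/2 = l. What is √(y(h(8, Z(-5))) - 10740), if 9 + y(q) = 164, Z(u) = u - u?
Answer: I*√10585 ≈ 102.88*I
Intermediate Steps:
Z(u) = 0
h(l, p) = -2*l
y(q) = 155 (y(q) = -9 + 164 = 155)
√(y(h(8, Z(-5))) - 10740) = √(155 - 10740) = √(-10585) = I*√10585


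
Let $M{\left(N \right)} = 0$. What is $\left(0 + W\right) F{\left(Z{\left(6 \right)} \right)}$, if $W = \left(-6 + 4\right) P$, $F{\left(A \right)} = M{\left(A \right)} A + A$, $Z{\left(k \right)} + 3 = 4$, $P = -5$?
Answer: $10$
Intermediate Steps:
$Z{\left(k \right)} = 1$ ($Z{\left(k \right)} = -3 + 4 = 1$)
$F{\left(A \right)} = A$ ($F{\left(A \right)} = 0 A + A = 0 + A = A$)
$W = 10$ ($W = \left(-6 + 4\right) \left(-5\right) = \left(-2\right) \left(-5\right) = 10$)
$\left(0 + W\right) F{\left(Z{\left(6 \right)} \right)} = \left(0 + 10\right) 1 = 10 \cdot 1 = 10$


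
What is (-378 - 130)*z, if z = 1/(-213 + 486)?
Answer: -508/273 ≈ -1.8608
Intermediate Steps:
z = 1/273 ≈ 0.0036630
(-378 - 130)*z = (-378 - 130)*(1/273) = -508*1/273 = -508/273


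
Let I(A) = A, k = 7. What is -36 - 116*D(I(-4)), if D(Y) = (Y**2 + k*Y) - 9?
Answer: 2400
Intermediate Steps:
D(Y) = -9 + Y**2 + 7*Y (D(Y) = (Y**2 + 7*Y) - 9 = -9 + Y**2 + 7*Y)
-36 - 116*D(I(-4)) = -36 - 116*(-9 + (-4)**2 + 7*(-4)) = -36 - 116*(-9 + 16 - 28) = -36 - 116*(-21) = -36 + 2436 = 2400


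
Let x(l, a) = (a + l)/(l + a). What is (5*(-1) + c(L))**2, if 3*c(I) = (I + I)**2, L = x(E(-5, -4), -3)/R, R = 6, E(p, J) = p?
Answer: 17956/729 ≈ 24.631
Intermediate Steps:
x(l, a) = 1 (x(l, a) = (a + l)/(a + l) = 1)
L = 1/6 ≈ 0.16667
c(I) = 4*I**2/3 (c(I) = (I + I)**2/3 = (2*I)**2/3 = (4*I**2)/3 = 4*I**2/3)
(5*(-1) + c(L))**2 = (5*(-1) + 4*(1/6)**2/3)**2 = (-5 + (4/3)*(1/36))**2 = (-5 + 1/27)**2 = (-134/27)**2 = 17956/729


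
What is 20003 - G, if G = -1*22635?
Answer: 42638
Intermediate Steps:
G = -22635
20003 - G = 20003 - 1*(-22635) = 20003 + 22635 = 42638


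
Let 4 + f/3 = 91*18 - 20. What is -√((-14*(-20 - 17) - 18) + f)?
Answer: -√5342 ≈ -73.089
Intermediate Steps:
f = 4842 (f = -12 + 3*(91*18 - 20) = -12 + 3*(1638 - 20) = -12 + 3*1618 = -12 + 4854 = 4842)
-√((-14*(-20 - 17) - 18) + f) = -√((-14*(-20 - 17) - 18) + 4842) = -√((-14*(-37) - 18) + 4842) = -√((518 - 18) + 4842) = -√(500 + 4842) = -√5342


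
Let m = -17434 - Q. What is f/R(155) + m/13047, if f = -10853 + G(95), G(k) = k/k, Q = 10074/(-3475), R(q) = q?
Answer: -100280065936/1405488075 ≈ -71.349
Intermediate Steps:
Q = -10074/3475 (Q = 10074*(-1/3475) = -10074/3475 ≈ -2.8990)
G(k) = 1
m = -60573076/3475 (m = -17434 - 1*(-10074/3475) = -17434 + 10074/3475 = -60573076/3475 ≈ -17431.)
f = -10852 (f = -10853 + 1 = -10852)
f/R(155) + m/13047 = -10852/155 - 60573076/3475/13047 = -10852*1/155 - 60573076/3475*1/13047 = -10852/155 - 60573076/45338325 = -100280065936/1405488075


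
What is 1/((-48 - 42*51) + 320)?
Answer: -1/1870 ≈ -0.00053476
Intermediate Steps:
1/((-48 - 42*51) + 320) = 1/((-48 - 2142) + 320) = 1/(-2190 + 320) = 1/(-1870) = -1/1870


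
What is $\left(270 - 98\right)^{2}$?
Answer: $29584$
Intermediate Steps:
$\left(270 - 98\right)^{2} = 172^{2} = 29584$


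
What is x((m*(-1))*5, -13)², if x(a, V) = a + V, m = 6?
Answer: 1849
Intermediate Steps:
x(a, V) = V + a
x((m*(-1))*5, -13)² = (-13 + (6*(-1))*5)² = (-13 - 6*5)² = (-13 - 30)² = (-43)² = 1849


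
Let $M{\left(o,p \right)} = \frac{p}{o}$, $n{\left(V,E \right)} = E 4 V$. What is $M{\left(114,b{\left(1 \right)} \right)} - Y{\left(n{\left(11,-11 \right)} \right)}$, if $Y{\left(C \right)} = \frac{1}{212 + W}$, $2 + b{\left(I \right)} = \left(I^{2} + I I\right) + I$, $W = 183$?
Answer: $\frac{281}{45030} \approx 0.0062403$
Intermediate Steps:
$b{\left(I \right)} = -2 + I + 2 I^{2}$ ($b{\left(I \right)} = -2 + \left(\left(I^{2} + I I\right) + I\right) = -2 + \left(\left(I^{2} + I^{2}\right) + I\right) = -2 + \left(2 I^{2} + I\right) = -2 + \left(I + 2 I^{2}\right) = -2 + I + 2 I^{2}$)
$n{\left(V,E \right)} = 4 E V$
$Y{\left(C \right)} = \frac{1}{395}$ ($Y{\left(C \right)} = \frac{1}{212 + 183} = \frac{1}{395}$)
$M{\left(114,b{\left(1 \right)} \right)} - Y{\left(n{\left(11,-11 \right)} \right)} = \frac{-2 + 1 + 2 \cdot 1^{2}}{114} - \frac{1}{395} = \left(-2 + 1 + 2 \cdot 1\right) \frac{1}{114} - \frac{1}{395} = \left(-2 + 1 + 2\right) \frac{1}{114} - \frac{1}{395} = 1 \cdot \frac{1}{114} - \frac{1}{395} = \frac{1}{114} - \frac{1}{395} = \frac{281}{45030}$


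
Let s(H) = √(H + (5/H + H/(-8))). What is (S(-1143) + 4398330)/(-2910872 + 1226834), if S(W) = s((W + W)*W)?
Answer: -733055/280673 - √11947662927217/3849710868 ≈ -2.6127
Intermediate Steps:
s(H) = √(5/H + 7*H/8) (s(H) = √(H + (5/H + H*(-⅛))) = √(H + (5/H - H/8)) = √(5/H + 7*H/8))
S(W) = √(28*W² + 40/W²)/4 (S(W) = √(14*((W + W)*W) + 80/(((W + W)*W)))/4 = √(14*((2*W)*W) + 80/(((2*W)*W)))/4 = √(14*(2*W²) + 80/((2*W²)))/4 = √(28*W² + 80*(1/(2*W²)))/4 = √(28*W² + 40/W²)/4)
(S(-1143) + 4398330)/(-2910872 + 1226834) = (√((10 + 7*(-1143)⁴)/(-1143)²)/2 + 4398330)/(-2910872 + 1226834) = (√((10 + 7*1706808989601)/1306449)/2 + 4398330)/(-1684038) = (√((10 + 11947662927207)/1306449)/2 + 4398330)*(-1/1684038) = (√((1/1306449)*11947662927217)/2 + 4398330)*(-1/1684038) = (√(11947662927217/1306449)/2 + 4398330)*(-1/1684038) = ((√11947662927217/1143)/2 + 4398330)*(-1/1684038) = (√11947662927217/2286 + 4398330)*(-1/1684038) = (4398330 + √11947662927217/2286)*(-1/1684038) = -733055/280673 - √11947662927217/3849710868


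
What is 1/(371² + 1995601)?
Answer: 1/2133242 ≈ 4.6877e-7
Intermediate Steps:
1/(371² + 1995601) = 1/(137641 + 1995601) = 1/2133242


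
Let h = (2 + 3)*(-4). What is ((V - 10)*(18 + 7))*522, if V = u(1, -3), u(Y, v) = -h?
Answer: 130500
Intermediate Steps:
h = -20 (h = 5*(-4) = -20)
u(Y, v) = 20 (u(Y, v) = -1*(-20) = 20)
V = 20
((V - 10)*(18 + 7))*522 = ((20 - 10)*(18 + 7))*522 = (10*25)*522 = 250*522 = 130500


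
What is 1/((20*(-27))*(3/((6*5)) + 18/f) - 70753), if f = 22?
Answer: -11/783737 ≈ -1.4035e-5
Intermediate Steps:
1/((20*(-27))*(3/((6*5)) + 18/f) - 70753) = 1/((20*(-27))*(3/((6*5)) + 18/22) - 70753) = 1/(-540*(3/30 + 18*(1/22)) - 70753) = 1/(-540*(3*(1/30) + 9/11) - 70753) = 1/(-540*(1/10 + 9/11) - 70753) = 1/(-540*101/110 - 70753) = 1/(-5454/11 - 70753) = 1/(-783737/11) = -11/783737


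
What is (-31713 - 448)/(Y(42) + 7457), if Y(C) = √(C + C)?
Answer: -239824577/55606765 + 64322*√21/55606765 ≈ -4.3076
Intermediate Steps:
Y(C) = √2*√C (Y(C) = √(2*C) = √2*√C)
(-31713 - 448)/(Y(42) + 7457) = (-31713 - 448)/(√2*√42 + 7457) = -32161/(2*√21 + 7457) = -32161/(7457 + 2*√21)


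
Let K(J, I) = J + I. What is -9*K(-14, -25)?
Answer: 351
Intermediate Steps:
K(J, I) = I + J
-9*K(-14, -25) = -9*(-25 - 14) = -9*(-39) = 351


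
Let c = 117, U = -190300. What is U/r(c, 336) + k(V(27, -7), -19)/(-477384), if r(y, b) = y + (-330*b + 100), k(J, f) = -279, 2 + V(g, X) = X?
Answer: 30292350059/17609581864 ≈ 1.7202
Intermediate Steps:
V(g, X) = -2 + X
r(y, b) = 100 + y - 330*b (r(y, b) = y + (100 - 330*b) = 100 + y - 330*b)
U/r(c, 336) + k(V(27, -7), -19)/(-477384) = -190300/(100 + 117 - 330*336) - 279/(-477384) = -190300/(100 + 117 - 110880) - 279*(-1/477384) = -190300/(-110663) + 93/159128 = -190300*(-1/110663) + 93/159128 = 190300/110663 + 93/159128 = 30292350059/17609581864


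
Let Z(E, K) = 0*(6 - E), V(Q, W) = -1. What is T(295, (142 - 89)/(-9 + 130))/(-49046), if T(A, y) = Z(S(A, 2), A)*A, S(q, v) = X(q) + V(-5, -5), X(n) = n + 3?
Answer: 0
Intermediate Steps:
X(n) = 3 + n
S(q, v) = 2 + q (S(q, v) = (3 + q) - 1 = 2 + q)
Z(E, K) = 0
T(A, y) = 0 (T(A, y) = 0*A = 0)
T(295, (142 - 89)/(-9 + 130))/(-49046) = 0/(-49046) = 0*(-1/49046) = 0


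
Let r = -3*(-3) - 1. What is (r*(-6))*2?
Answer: -96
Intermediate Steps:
r = 8 (r = 9 - 1 = 8)
(r*(-6))*2 = (8*(-6))*2 = -48*2 = -96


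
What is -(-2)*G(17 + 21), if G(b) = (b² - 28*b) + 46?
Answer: 852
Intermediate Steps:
G(b) = 46 + b² - 28*b
-(-2)*G(17 + 21) = -(-2)*(46 + (17 + 21)² - 28*(17 + 21)) = -(-2)*(46 + 38² - 28*38) = -(-2)*(46 + 1444 - 1064) = -(-2)*426 = -1*(-852) = 852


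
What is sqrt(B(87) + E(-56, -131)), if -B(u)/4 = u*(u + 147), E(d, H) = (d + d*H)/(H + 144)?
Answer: 2*I*sqrt(20218) ≈ 284.38*I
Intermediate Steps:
E(d, H) = (d + H*d)/(144 + H)
B(u) = -4*u*(147 + u) (B(u) = -4*u*(u + 147) = -4*u*(147 + u))
sqrt(B(87) + E(-56, -131)) = sqrt(-4*87*(147 + 87) - 56*(1 - 131)/(144 - 131)) = sqrt(-4*87*234 - 56*(-130)/13) = sqrt(-81432 - 56*1/13*(-130)) = sqrt(-81432 + 560) = sqrt(-80872) = 2*I*sqrt(20218)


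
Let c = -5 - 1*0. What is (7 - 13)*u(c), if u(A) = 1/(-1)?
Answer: 6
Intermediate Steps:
c = -5 (c = -5 + 0 = -5)
u(A) = -1
(7 - 13)*u(c) = (7 - 13)*(-1) = -6*(-1) = 6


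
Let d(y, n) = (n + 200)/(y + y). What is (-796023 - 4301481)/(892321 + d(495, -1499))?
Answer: -1682176320/294465497 ≈ -5.7126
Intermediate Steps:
d(y, n) = (200 + n)/(2*y) (d(y, n) = (200 + n)/((2*y)) = (200 + n)*(1/(2*y)) = (200 + n)/(2*y))
(-796023 - 4301481)/(892321 + d(495, -1499)) = (-796023 - 4301481)/(892321 + (1/2)*(200 - 1499)/495) = -5097504/(892321 + (1/2)*(1/495)*(-1299)) = -5097504/(892321 - 433/330) = -5097504/294465497/330 = -5097504*330/294465497 = -1682176320/294465497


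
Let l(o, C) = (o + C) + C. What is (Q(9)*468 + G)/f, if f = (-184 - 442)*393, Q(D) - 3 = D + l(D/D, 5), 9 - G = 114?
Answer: -3553/82006 ≈ -0.043326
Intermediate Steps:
G = -105 (G = 9 - 1*114 = 9 - 114 = -105)
l(o, C) = o + 2*C (l(o, C) = (C + o) + C = o + 2*C)
Q(D) = 14 + D (Q(D) = 3 + (D + (D/D + 2*5)) = 3 + (D + (1 + 10)) = 3 + (D + 11) = 3 + (11 + D) = 14 + D)
f = -246018 (f = -626*393 = -246018)
(Q(9)*468 + G)/f = ((14 + 9)*468 - 105)/(-246018) = (23*468 - 105)*(-1/246018) = (10764 - 105)*(-1/246018) = 10659*(-1/246018) = -3553/82006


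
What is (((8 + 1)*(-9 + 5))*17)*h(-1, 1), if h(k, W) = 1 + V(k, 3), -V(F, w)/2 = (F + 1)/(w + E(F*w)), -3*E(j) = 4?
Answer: -612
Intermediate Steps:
E(j) = -4/3 (E(j) = -⅓*4 = -4/3)
V(F, w) = -2*(1 + F)/(-4/3 + w) (V(F, w) = -2*(F + 1)/(w - 4/3) = -2*(1 + F)/(-4/3 + w))
h(k, W) = -⅕ - 6*k/5 (h(k, W) = 1 + 6*(-1 - k)/(-4 + 3*3) = 1 + 6*(-1 - k)/(-4 + 9) = 1 + 6*(-1 - k)/5 = 1 + 6*(⅕)*(-1 - k) = 1 + (-6/5 - 6*k/5) = -⅕ - 6*k/5)
(((8 + 1)*(-9 + 5))*17)*h(-1, 1) = (((8 + 1)*(-9 + 5))*17)*(-⅕ - 6/5*(-1)) = ((9*(-4))*17)*(-⅕ + 6/5) = -36*17*1 = -612*1 = -612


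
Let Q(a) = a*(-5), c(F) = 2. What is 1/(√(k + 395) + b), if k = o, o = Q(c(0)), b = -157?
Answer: -157/24264 - √385/24264 ≈ -0.0072792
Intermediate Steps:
Q(a) = -5*a
o = -10 (o = -5*2 = -10)
k = -10
1/(√(k + 395) + b) = 1/(√(-10 + 395) - 157) = 1/(√385 - 157) = 1/(-157 + √385)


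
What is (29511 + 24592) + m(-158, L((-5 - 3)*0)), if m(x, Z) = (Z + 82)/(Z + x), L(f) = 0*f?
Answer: 4274096/79 ≈ 54103.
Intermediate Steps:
L(f) = 0
m(x, Z) = (82 + Z)/(Z + x)
(29511 + 24592) + m(-158, L((-5 - 3)*0)) = (29511 + 24592) + (82 + 0)/(0 - 158) = 54103 + 82/(-158) = 54103 - 1/158*82 = 54103 - 41/79 = 4274096/79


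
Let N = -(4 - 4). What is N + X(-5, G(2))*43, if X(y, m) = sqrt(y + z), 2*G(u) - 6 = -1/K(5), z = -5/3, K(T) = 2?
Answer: 86*I*sqrt(15)/3 ≈ 111.03*I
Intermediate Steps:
z = -5/3 (z = -5*1/3 = -5/3 ≈ -1.6667)
N = 0 (N = -1*0 = 0)
G(u) = 11/4 (G(u) = 3 + (-1/2)/2 = 3 + (-1*1/2)/2 = 3 + (1/2)*(-1/2) = 3 - 1/4 = 11/4)
X(y, m) = sqrt(-5/3 + y) (X(y, m) = sqrt(y - 5/3) = sqrt(-5/3 + y))
N + X(-5, G(2))*43 = 0 + (sqrt(-15 + 9*(-5))/3)*43 = 0 + (sqrt(-15 - 45)/3)*43 = 0 + (sqrt(-60)/3)*43 = 0 + ((2*I*sqrt(15))/3)*43 = 0 + (2*I*sqrt(15)/3)*43 = 0 + 86*I*sqrt(15)/3 = 86*I*sqrt(15)/3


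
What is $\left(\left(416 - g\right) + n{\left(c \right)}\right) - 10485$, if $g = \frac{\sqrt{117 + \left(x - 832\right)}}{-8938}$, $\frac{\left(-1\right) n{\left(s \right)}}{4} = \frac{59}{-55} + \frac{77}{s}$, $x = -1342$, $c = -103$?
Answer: $- \frac{56999637}{5665} + \frac{11 i \sqrt{17}}{8938} \approx -10062.0 + 0.0050743 i$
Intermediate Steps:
$n{\left(s \right)} = \frac{236}{55} - \frac{308}{s}$ ($n{\left(s \right)} = - 4 \left(\frac{59}{-55} + \frac{77}{s}\right) = - 4 \left(59 \left(- \frac{1}{55}\right) + \frac{77}{s}\right) = - 4 \left(- \frac{59}{55} + \frac{77}{s}\right) = \frac{236}{55} - \frac{308}{s}$)
$g = - \frac{11 i \sqrt{17}}{8938}$ ($g = \frac{\sqrt{117 - 2174}}{-8938} = \sqrt{117 - 2174} \left(- \frac{1}{8938}\right) = \sqrt{-2057} \left(- \frac{1}{8938}\right) = 11 i \sqrt{17} \left(- \frac{1}{8938}\right) = - \frac{11 i \sqrt{17}}{8938} \approx - 0.0050743 i$)
$\left(\left(416 - g\right) + n{\left(c \right)}\right) - 10485 = \left(\left(416 - - \frac{11 i \sqrt{17}}{8938}\right) + \left(\frac{236}{55} - \frac{308}{-103}\right)\right) - 10485 = \left(\left(416 + \frac{11 i \sqrt{17}}{8938}\right) + \left(\frac{236}{55} - - \frac{308}{103}\right)\right) - 10485 = \left(\left(416 + \frac{11 i \sqrt{17}}{8938}\right) + \left(\frac{236}{55} + \frac{308}{103}\right)\right) - 10485 = \left(\left(416 + \frac{11 i \sqrt{17}}{8938}\right) + \frac{41248}{5665}\right) - 10485 = \left(\frac{2397888}{5665} + \frac{11 i \sqrt{17}}{8938}\right) - 10485 = - \frac{56999637}{5665} + \frac{11 i \sqrt{17}}{8938}$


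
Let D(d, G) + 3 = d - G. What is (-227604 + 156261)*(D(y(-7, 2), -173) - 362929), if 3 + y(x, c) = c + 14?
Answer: 25879387878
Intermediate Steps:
y(x, c) = 11 + c (y(x, c) = -3 + (c + 14) = -3 + (14 + c) = 11 + c)
D(d, G) = -3 + d - G (D(d, G) = -3 + (d - G) = -3 + d - G)
(-227604 + 156261)*(D(y(-7, 2), -173) - 362929) = (-227604 + 156261)*((-3 + (11 + 2) - 1*(-173)) - 362929) = -71343*((-3 + 13 + 173) - 362929) = -71343*(183 - 362929) = -71343*(-362746) = 25879387878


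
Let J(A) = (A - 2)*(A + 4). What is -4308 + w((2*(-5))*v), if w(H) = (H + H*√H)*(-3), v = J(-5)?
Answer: -4098 + 210*I*√70 ≈ -4098.0 + 1757.0*I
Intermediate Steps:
J(A) = (-2 + A)*(4 + A)
v = 7 (v = -8 + (-5)² + 2*(-5) = -8 + 25 - 10 = 7)
w(H) = -3*H - 3*H^(3/2) (w(H) = (H + H^(3/2))*(-3) = -3*H - 3*H^(3/2))
-4308 + w((2*(-5))*v) = -4308 + (-3*2*(-5)*7 - 3*7*√7*(-10*I*√10)) = -4308 + (-(-30)*7 - 3*(-70*I*√70)) = -4308 + (-3*(-70) - (-210)*I*√70) = -4308 + (210 - (-210)*I*√70) = -4308 + (210 + 210*I*√70) = -4098 + 210*I*√70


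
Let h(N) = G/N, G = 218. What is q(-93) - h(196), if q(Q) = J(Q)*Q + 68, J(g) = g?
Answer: 854157/98 ≈ 8715.9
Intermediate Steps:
h(N) = 218/N
q(Q) = 68 + Q² (q(Q) = Q*Q + 68 = Q² + 68 = 68 + Q²)
q(-93) - h(196) = (68 + (-93)²) - 218/196 = (68 + 8649) - 218/196 = 8717 - 1*109/98 = 8717 - 109/98 = 854157/98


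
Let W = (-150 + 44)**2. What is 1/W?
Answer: 1/11236 ≈ 8.9000e-5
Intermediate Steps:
W = 11236 (W = (-106)**2 = 11236)
1/W = 1/11236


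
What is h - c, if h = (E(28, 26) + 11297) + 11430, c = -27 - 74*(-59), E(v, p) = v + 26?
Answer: 18442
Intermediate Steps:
E(v, p) = 26 + v
c = 4339 (c = -27 + 4366 = 4339)
h = 22781 (h = ((26 + 28) + 11297) + 11430 = (54 + 11297) + 11430 = 11351 + 11430 = 22781)
h - c = 22781 - 1*4339 = 22781 - 4339 = 18442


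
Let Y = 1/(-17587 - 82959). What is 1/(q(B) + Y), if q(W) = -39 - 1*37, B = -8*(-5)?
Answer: -100546/7641497 ≈ -0.013158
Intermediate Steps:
B = 40
Y = -1/100546 (Y = 1/(-100546) = -1/100546 ≈ -9.9457e-6)
q(W) = -76 (q(W) = -39 - 37 = -76)
1/(q(B) + Y) = 1/(-76 - 1/100546) = 1/(-7641497/100546) = -100546/7641497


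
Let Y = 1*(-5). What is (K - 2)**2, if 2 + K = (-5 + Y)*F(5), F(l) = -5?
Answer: 2116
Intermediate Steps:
Y = -5
K = 48 (K = -2 + (-5 - 5)*(-5) = -2 - 10*(-5) = -2 + 50 = 48)
(K - 2)**2 = (48 - 2)**2 = 46**2 = 2116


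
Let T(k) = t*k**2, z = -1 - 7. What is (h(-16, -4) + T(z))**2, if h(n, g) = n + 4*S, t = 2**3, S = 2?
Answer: 254016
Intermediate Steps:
z = -8
t = 8
T(k) = 8*k**2
h(n, g) = 8 + n (h(n, g) = n + 4*2 = n + 8 = 8 + n)
(h(-16, -4) + T(z))**2 = ((8 - 16) + 8*(-8)**2)**2 = (-8 + 8*64)**2 = (-8 + 512)**2 = 504**2 = 254016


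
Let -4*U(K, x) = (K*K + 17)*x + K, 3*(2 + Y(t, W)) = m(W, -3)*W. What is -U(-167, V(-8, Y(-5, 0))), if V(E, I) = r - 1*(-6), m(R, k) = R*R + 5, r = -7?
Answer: -28073/4 ≈ -7018.3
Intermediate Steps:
m(R, k) = 5 + R² (m(R, k) = R² + 5 = 5 + R²)
Y(t, W) = -2 + W*(5 + W²)/3 (Y(t, W) = -2 + ((5 + W²)*W)/3 = -2 + (W*(5 + W²))/3 = -2 + W*(5 + W²)/3)
V(E, I) = -1 (V(E, I) = -7 - 1*(-6) = -7 + 6 = -1)
U(K, x) = -K/4 - x*(17 + K²)/4 (U(K, x) = -((K*K + 17)*x + K)/4 = -((K² + 17)*x + K)/4 = -((17 + K²)*x + K)/4 = -(x*(17 + K²) + K)/4 = -(K + x*(17 + K²))/4 = -K/4 - x*(17 + K²)/4)
-U(-167, V(-8, Y(-5, 0))) = -(-17/4*(-1) - ¼*(-167) - ¼*(-1)*(-167)²) = -(17/4 + 167/4 - ¼*(-1)*27889) = -(17/4 + 167/4 + 27889/4) = -1*28073/4 = -28073/4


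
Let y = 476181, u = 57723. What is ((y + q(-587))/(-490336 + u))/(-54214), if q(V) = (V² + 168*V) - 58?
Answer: 361038/11726840591 ≈ 3.0787e-5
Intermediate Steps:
q(V) = -58 + V² + 168*V
((y + q(-587))/(-490336 + u))/(-54214) = ((476181 + (-58 + (-587)² + 168*(-587)))/(-490336 + 57723))/(-54214) = ((476181 + (-58 + 344569 - 98616))/(-432613))*(-1/54214) = ((476181 + 245895)*(-1/432613))*(-1/54214) = (722076*(-1/432613))*(-1/54214) = -722076/432613*(-1/54214) = 361038/11726840591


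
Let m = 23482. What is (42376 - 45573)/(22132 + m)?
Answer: -3197/45614 ≈ -0.070088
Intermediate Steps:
(42376 - 45573)/(22132 + m) = (42376 - 45573)/(22132 + 23482) = -3197/45614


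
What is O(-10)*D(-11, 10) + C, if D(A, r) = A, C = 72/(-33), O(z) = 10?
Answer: -1234/11 ≈ -112.18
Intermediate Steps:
C = -24/11 (C = 72*(-1/33) = -24/11 ≈ -2.1818)
O(-10)*D(-11, 10) + C = 10*(-11) - 24/11 = -110 - 24/11 = -1234/11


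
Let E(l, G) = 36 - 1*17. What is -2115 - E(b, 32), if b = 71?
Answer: -2134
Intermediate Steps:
E(l, G) = 19 (E(l, G) = 36 - 17 = 19)
-2115 - E(b, 32) = -2115 - 1*19 = -2115 - 19 = -2134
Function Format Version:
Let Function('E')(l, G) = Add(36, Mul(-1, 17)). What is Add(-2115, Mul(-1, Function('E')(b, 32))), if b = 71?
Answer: -2134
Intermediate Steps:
Function('E')(l, G) = 19 (Function('E')(l, G) = Add(36, -17) = 19)
Add(-2115, Mul(-1, Function('E')(b, 32))) = Add(-2115, Mul(-1, 19)) = Add(-2115, -19) = -2134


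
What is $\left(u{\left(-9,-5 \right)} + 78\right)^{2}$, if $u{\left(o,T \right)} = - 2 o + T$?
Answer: $8281$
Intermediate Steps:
$u{\left(o,T \right)} = T - 2 o$
$\left(u{\left(-9,-5 \right)} + 78\right)^{2} = \left(\left(-5 - -18\right) + 78\right)^{2} = \left(\left(-5 + 18\right) + 78\right)^{2} = \left(13 + 78\right)^{2} = 91^{2} = 8281$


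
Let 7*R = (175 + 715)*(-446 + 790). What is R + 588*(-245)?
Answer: -702260/7 ≈ -1.0032e+5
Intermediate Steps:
R = 306160/7 (R = ((175 + 715)*(-446 + 790))/7 = (890*344)/7 = (⅐)*306160 = 306160/7 ≈ 43737.)
R + 588*(-245) = 306160/7 + 588*(-245) = 306160/7 - 144060 = -702260/7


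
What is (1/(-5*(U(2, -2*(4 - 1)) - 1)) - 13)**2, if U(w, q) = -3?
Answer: 67081/400 ≈ 167.70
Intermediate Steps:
(1/(-5*(U(2, -2*(4 - 1)) - 1)) - 13)**2 = (1/(-5*(-3 - 1)) - 13)**2 = (1/(-5*(-4)) - 13)**2 = (1/20 - 13)**2 = (-259/20)**2 = 67081/400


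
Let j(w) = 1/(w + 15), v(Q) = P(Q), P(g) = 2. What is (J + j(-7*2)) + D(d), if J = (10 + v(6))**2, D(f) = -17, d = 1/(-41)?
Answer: 128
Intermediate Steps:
d = -1/41 ≈ -0.024390
v(Q) = 2
j(w) = 1/(15 + w)
J = 144 (J = (10 + 2)**2 = 12**2 = 144)
(J + j(-7*2)) + D(d) = (144 + 1/(15 - 7*2)) - 17 = (144 + 1/(15 - 14)) - 17 = (144 + 1/1) - 17 = (144 + 1) - 17 = 145 - 17 = 128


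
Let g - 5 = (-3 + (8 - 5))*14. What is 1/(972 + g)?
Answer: 1/977 ≈ 0.0010235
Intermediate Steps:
g = 5 (g = 5 + (-3 + (8 - 5))*14 = 5 + (-3 + 3)*14 = 5 + 0*14 = 5 + 0 = 5)
1/(972 + g) = 1/(972 + 5) = 1/977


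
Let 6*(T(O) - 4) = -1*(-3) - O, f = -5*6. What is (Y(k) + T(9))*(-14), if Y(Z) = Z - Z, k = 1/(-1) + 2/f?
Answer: -42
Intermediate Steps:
f = -30
k = -16/15 (k = 1/(-1) + 2/(-30) = 1*(-1) + 2*(-1/30) = -1 - 1/15 = -16/15 ≈ -1.0667)
T(O) = 9/2 - O/6 (T(O) = 4 + (-1*(-3) - O)/6 = 4 + (3 - O)/6 = 4 + (1/2 - O/6) = 9/2 - O/6)
Y(Z) = 0
(Y(k) + T(9))*(-14) = (0 + (9/2 - 1/6*9))*(-14) = (0 + (9/2 - 3/2))*(-14) = (0 + 3)*(-14) = 3*(-14) = -42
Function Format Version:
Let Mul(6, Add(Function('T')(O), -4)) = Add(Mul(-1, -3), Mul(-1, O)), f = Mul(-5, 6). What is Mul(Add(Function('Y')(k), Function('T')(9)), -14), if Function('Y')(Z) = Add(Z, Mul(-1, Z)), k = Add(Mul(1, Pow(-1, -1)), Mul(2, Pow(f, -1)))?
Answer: -42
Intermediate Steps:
f = -30
k = Rational(-16, 15) (k = Add(Mul(1, Pow(-1, -1)), Mul(2, Pow(-30, -1))) = Add(Mul(1, -1), Mul(2, Rational(-1, 30))) = Add(-1, Rational(-1, 15)) = Rational(-16, 15) ≈ -1.0667)
Function('T')(O) = Add(Rational(9, 2), Mul(Rational(-1, 6), O)) (Function('T')(O) = Add(4, Mul(Rational(1, 6), Add(Mul(-1, -3), Mul(-1, O)))) = Add(4, Mul(Rational(1, 6), Add(3, Mul(-1, O)))) = Add(4, Add(Rational(1, 2), Mul(Rational(-1, 6), O))) = Add(Rational(9, 2), Mul(Rational(-1, 6), O)))
Function('Y')(Z) = 0
Mul(Add(Function('Y')(k), Function('T')(9)), -14) = Mul(Add(0, Add(Rational(9, 2), Mul(Rational(-1, 6), 9))), -14) = Mul(Add(0, Add(Rational(9, 2), Rational(-3, 2))), -14) = Mul(Add(0, 3), -14) = Mul(3, -14) = -42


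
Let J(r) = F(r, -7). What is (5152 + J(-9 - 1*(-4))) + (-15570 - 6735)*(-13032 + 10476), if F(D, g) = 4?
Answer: 57016736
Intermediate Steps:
J(r) = 4
(5152 + J(-9 - 1*(-4))) + (-15570 - 6735)*(-13032 + 10476) = (5152 + 4) + (-15570 - 6735)*(-13032 + 10476) = 5156 - 22305*(-2556) = 5156 + 57011580 = 57016736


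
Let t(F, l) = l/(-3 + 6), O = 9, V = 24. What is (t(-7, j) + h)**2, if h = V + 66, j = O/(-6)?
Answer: 32041/4 ≈ 8010.3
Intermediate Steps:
j = -3/2 (j = 9/(-6) = 9*(-1/6) = -3/2 ≈ -1.5000)
t(F, l) = l/3
h = 90 (h = 24 + 66 = 90)
(t(-7, j) + h)**2 = ((1/3)*(-3/2) + 90)**2 = (-1/2 + 90)**2 = (179/2)**2 = 32041/4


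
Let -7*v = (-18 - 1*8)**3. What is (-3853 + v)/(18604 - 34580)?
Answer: 9395/111832 ≈ 0.084010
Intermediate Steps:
v = 17576/7 (v = -(-18 - 1*8)**3/7 = -(-18 - 8)**3/7 = -1/7*(-26)**3 = -1/7*(-17576) = 17576/7 ≈ 2510.9)
(-3853 + v)/(18604 - 34580) = (-3853 + 17576/7)/(18604 - 34580) = -9395/7/(-15976) = -9395/7*(-1/15976) = 9395/111832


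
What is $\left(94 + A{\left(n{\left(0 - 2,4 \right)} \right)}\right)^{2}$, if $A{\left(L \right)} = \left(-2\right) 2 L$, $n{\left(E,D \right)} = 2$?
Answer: $7396$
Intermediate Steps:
$A{\left(L \right)} = - 4 L$
$\left(94 + A{\left(n{\left(0 - 2,4 \right)} \right)}\right)^{2} = \left(94 - 8\right)^{2} = 86^{2} = 7396$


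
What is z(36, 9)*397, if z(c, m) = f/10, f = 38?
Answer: 7543/5 ≈ 1508.6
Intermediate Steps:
z(c, m) = 19/5 (z(c, m) = 38/10 = 38*(1/10) = 19/5)
z(36, 9)*397 = (19/5)*397 = 7543/5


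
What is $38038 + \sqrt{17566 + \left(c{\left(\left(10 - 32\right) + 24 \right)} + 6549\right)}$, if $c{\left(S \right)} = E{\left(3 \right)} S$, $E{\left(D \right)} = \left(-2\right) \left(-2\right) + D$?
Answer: $38038 + 3 \sqrt{2681} \approx 38193.0$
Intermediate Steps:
$E{\left(D \right)} = 4 + D$
$c{\left(S \right)} = 7 S$ ($c{\left(S \right)} = \left(4 + 3\right) S = 7 S$)
$38038 + \sqrt{17566 + \left(c{\left(\left(10 - 32\right) + 24 \right)} + 6549\right)} = 38038 + \sqrt{17566 + \left(7 \left(\left(10 - 32\right) + 24\right) + 6549\right)} = 38038 + \sqrt{17566 + \left(7 \left(-22 + 24\right) + 6549\right)} = 38038 + \sqrt{17566 + \left(7 \cdot 2 + 6549\right)} = 38038 + \sqrt{17566 + \left(14 + 6549\right)} = 38038 + \sqrt{17566 + 6563} = 38038 + \sqrt{24129} = 38038 + 3 \sqrt{2681}$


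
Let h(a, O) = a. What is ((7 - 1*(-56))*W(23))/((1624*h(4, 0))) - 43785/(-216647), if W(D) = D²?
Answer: 1072088847/201048416 ≈ 5.3325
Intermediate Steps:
((7 - 1*(-56))*W(23))/((1624*h(4, 0))) - 43785/(-216647) = ((7 - 1*(-56))*23²)/((1624*4)) - 43785/(-216647) = ((7 + 56)*529)/6496 - 43785*(-1/216647) = (63*529)*(1/6496) + 43785/216647 = 33327*(1/6496) + 43785/216647 = 4761/928 + 43785/216647 = 1072088847/201048416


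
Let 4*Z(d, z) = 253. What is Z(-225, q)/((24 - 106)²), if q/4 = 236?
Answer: 253/26896 ≈ 0.0094066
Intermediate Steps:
q = 944 (q = 4*236 = 944)
Z(d, z) = 253/4 (Z(d, z) = (¼)*253 = 253/4)
Z(-225, q)/((24 - 106)²) = 253/(4*((24 - 106)²)) = 253/(4*((-82)²)) = (253/4)/6724 = (253/4)*(1/6724) = 253/26896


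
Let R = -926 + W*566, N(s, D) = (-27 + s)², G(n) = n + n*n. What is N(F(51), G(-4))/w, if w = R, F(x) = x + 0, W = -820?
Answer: -288/232523 ≈ -0.0012386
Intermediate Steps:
G(n) = n + n²
F(x) = x
R = -465046 (R = -926 - 820*566 = -926 - 464120 = -465046)
w = -465046
N(F(51), G(-4))/w = (-27 + 51)²/(-465046) = 24²*(-1/465046) = 576*(-1/465046) = -288/232523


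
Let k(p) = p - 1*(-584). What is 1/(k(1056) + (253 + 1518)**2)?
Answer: 1/3138081 ≈ 3.1867e-7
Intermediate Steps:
k(p) = 584 + p (k(p) = p + 584 = 584 + p)
1/(k(1056) + (253 + 1518)**2) = 1/((584 + 1056) + (253 + 1518)**2) = 1/(1640 + 1771**2) = 1/(1640 + 3136441) = 1/3138081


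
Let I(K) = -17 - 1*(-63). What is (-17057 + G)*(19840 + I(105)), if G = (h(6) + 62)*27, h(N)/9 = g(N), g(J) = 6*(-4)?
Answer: -421881490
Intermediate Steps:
I(K) = 46 (I(K) = -17 + 63 = 46)
g(J) = -24
h(N) = -216 (h(N) = 9*(-24) = -216)
G = -4158 (G = (-216 + 62)*27 = -154*27 = -4158)
(-17057 + G)*(19840 + I(105)) = (-17057 - 4158)*(19840 + 46) = -21215*19886 = -421881490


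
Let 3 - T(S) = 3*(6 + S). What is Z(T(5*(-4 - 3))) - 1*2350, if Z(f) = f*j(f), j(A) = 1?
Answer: -2260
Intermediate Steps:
T(S) = -15 - 3*S (T(S) = 3 - 3*(6 + S) = 3 - (18 + 3*S) = 3 + (-18 - 3*S) = -15 - 3*S)
Z(f) = f (Z(f) = f*1 = f)
Z(T(5*(-4 - 3))) - 1*2350 = (-15 - 15*(-4 - 3)) - 1*2350 = (-15 - 15*(-7)) - 2350 = (-15 - 3*(-35)) - 2350 = (-15 + 105) - 2350 = 90 - 2350 = -2260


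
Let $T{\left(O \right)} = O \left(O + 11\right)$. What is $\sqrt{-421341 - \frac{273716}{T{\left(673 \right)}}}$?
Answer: $\frac{2 i \sqrt{155008025064521}}{38361} \approx 649.11 i$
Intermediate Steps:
$T{\left(O \right)} = O \left(11 + O\right)$
$\sqrt{-421341 - \frac{273716}{T{\left(673 \right)}}} = \sqrt{-421341 - \frac{273716}{673 \left(11 + 673\right)}} = \sqrt{-421341 - \frac{273716}{673 \cdot 684}} = \sqrt{-421341 - \frac{273716}{460332}} = \sqrt{-421341 - \frac{68429}{115083}} = \sqrt{- \frac{48489254732}{115083}} = \frac{2 i \sqrt{155008025064521}}{38361}$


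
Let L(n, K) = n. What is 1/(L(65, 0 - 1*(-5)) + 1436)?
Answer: 1/1501 ≈ 0.00066622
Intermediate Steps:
1/(L(65, 0 - 1*(-5)) + 1436) = 1/(65 + 1436) = 1/1501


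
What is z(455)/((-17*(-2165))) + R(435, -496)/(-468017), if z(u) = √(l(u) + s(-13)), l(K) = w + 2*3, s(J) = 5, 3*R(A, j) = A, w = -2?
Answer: -3932674/17225365685 ≈ -0.00022831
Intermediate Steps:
R(A, j) = A/3
l(K) = 4 (l(K) = -2 + 2*3 = -2 + 6 = 4)
z(u) = 3 (z(u) = √(4 + 5) = √9 = 3)
z(455)/((-17*(-2165))) + R(435, -496)/(-468017) = 3/((-17*(-2165))) + ((⅓)*435)/(-468017) = 3/36805 + 145*(-1/468017) = 3*(1/36805) - 145/468017 = 3/36805 - 145/468017 = -3932674/17225365685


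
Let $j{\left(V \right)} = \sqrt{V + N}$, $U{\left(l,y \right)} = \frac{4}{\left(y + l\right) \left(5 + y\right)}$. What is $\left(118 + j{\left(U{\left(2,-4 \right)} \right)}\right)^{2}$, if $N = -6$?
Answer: $13916 + 472 i \sqrt{2} \approx 13916.0 + 667.51 i$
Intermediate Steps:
$U{\left(l,y \right)} = \frac{4}{\left(5 + y\right) \left(l + y\right)}$ ($U{\left(l,y \right)} = \frac{4}{\left(l + y\right) \left(5 + y\right)} = \frac{4}{\left(5 + y\right) \left(l + y\right)}$)
$j{\left(V \right)} = \sqrt{-6 + V}$ ($j{\left(V \right)} = \sqrt{V - 6} = \sqrt{-6 + V}$)
$\left(118 + j{\left(U{\left(2,-4 \right)} \right)}\right)^{2} = \left(118 + \sqrt{-6 + \frac{4}{\left(-4\right)^{2} + 5 \cdot 2 + 5 \left(-4\right) + 2 \left(-4\right)}}\right)^{2} = \left(118 + \sqrt{-6 + \frac{4}{16 + 10 - 20 - 8}}\right)^{2} = \left(118 + \sqrt{-6 + \frac{4}{-2}}\right)^{2} = \left(118 + \sqrt{-6 + 4 \left(- \frac{1}{2}\right)}\right)^{2} = \left(118 + \sqrt{-6 - 2}\right)^{2} = \left(118 + \sqrt{-8}\right)^{2} = \left(118 + 2 i \sqrt{2}\right)^{2}$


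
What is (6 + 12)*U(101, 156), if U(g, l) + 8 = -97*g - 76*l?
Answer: -389898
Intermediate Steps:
U(g, l) = -8 - 97*g - 76*l (U(g, l) = -8 + (-97*g - 76*l) = -8 - 97*g - 76*l)
(6 + 12)*U(101, 156) = (6 + 12)*(-8 - 97*101 - 76*156) = 18*(-8 - 9797 - 11856) = 18*(-21661) = -389898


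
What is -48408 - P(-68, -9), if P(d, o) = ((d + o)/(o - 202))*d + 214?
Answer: -10254006/211 ≈ -48597.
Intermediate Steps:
P(d, o) = 214 + d*(d + o)/(-202 + o) (P(d, o) = ((d + o)/(-202 + o))*d + 214 = d*(d + o)/(-202 + o) + 214 = 214 + d*(d + o)/(-202 + o))
-48408 - P(-68, -9) = -48408 - (-43228 + (-68)² + 214*(-9) - 68*(-9))/(-202 - 9) = -48408 - (-43228 + 4624 - 1926 + 612)/(-211) = -48408 - (-1)*(-39918)/211 = -48408 - 1*39918/211 = -48408 - 39918/211 = -10254006/211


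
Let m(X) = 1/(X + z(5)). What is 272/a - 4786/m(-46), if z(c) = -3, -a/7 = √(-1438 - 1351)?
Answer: 234514 + 272*I*√2789/19523 ≈ 2.3451e+5 + 0.73578*I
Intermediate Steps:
a = -7*I*√2789 (a = -7*√(-1438 - 1351) = -7*I*√2789 ≈ -369.68*I)
m(X) = 1/(-3 + X) (m(X) = 1/(X - 3) = 1/(-3 + X))
272/a - 4786/m(-46) = 272/((-7*I*√2789)) - 4786/(1/(-3 - 46)) = 272*(I*√2789/19523) - 4786/(1/(-49)) = 272*I*√2789/19523 - 4786/(-1/49) = 272*I*√2789/19523 - 4786*(-49) = 272*I*√2789/19523 + 234514 = 234514 + 272*I*√2789/19523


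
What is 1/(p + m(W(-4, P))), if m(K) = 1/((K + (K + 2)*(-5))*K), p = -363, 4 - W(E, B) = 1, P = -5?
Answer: -66/23959 ≈ -0.0027547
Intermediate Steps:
W(E, B) = 3 (W(E, B) = 4 - 1*1 = 4 - 1 = 3)
m(K) = 1/(K*(-10 - 4*K)) (m(K) = 1/((K + (2 + K)*(-5))*K) = 1/((K + (-10 - 5*K))*K) = 1/((-10 - 4*K)*K) = 1/(K*(-10 - 4*K)))
1/(p + m(W(-4, P))) = 1/(-363 - 1/2/(3*(5 + 2*3))) = 1/(-363 - 1/2*1/3/(5 + 6)) = 1/(-363 - 1/2*1/3/11) = 1/(-363 - 1/2*1/3*1/11) = 1/(-363 - 1/66) = 1/(-23959/66) = -66/23959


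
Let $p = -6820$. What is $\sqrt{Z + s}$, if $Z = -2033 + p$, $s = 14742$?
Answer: $\sqrt{5889} \approx 76.74$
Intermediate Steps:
$Z = -8853$ ($Z = -2033 - 6820 = -8853$)
$\sqrt{Z + s} = \sqrt{-8853 + 14742} = \sqrt{5889}$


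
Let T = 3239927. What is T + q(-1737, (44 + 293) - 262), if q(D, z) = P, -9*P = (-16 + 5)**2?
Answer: 29159222/9 ≈ 3.2399e+6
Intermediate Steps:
P = -121/9 (P = -(-16 + 5)**2/9 = -1/9*(-11)**2 = -1/9*121 = -121/9 ≈ -13.444)
q(D, z) = -121/9
T + q(-1737, (44 + 293) - 262) = 3239927 - 121/9 = 29159222/9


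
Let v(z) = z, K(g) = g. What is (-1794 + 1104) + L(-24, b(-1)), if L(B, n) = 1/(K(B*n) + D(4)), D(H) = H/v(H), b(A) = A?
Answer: -17249/25 ≈ -689.96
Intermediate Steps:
D(H) = 1 (D(H) = H/H = 1)
L(B, n) = 1/(1 + B*n) (L(B, n) = 1/(B*n + 1) = 1/(1 + B*n))
(-1794 + 1104) + L(-24, b(-1)) = (-1794 + 1104) + 1/(1 - 24*(-1)) = -690 + 1/(1 + 24) = -690 + 1/25 = -17249/25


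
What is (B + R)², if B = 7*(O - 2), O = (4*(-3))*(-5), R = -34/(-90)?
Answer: 334414369/2025 ≈ 1.6514e+5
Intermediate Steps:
R = 17/45 (R = -34*(-1/90) = 17/45 ≈ 0.37778)
O = 60 (O = -12*(-5) = 60)
B = 406 (B = 7*(60 - 2) = 7*58 = 406)
(B + R)² = (406 + 17/45)² = (18287/45)² = 334414369/2025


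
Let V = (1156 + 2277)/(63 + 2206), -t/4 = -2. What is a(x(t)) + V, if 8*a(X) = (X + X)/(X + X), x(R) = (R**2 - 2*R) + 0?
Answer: 29733/18152 ≈ 1.6380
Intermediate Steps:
t = 8 (t = -4*(-2) = 8)
x(R) = R**2 - 2*R
a(X) = 1/8 (a(X) = ((X + X)/(X + X))/8 = ((2*X)/((2*X)))/8 = ((2*X)*(1/(2*X)))/8 = (1/8)*1 = 1/8)
V = 3433/2269 ≈ 1.5130
a(x(t)) + V = 1/8 + 3433/2269 = 29733/18152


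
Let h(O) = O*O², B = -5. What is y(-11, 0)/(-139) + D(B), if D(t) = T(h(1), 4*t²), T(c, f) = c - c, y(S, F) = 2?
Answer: -2/139 ≈ -0.014388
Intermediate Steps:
h(O) = O³
T(c, f) = 0
D(t) = 0
y(-11, 0)/(-139) + D(B) = 2/(-139) + 0 = -1/139*2 + 0 = -2/139 + 0 = -2/139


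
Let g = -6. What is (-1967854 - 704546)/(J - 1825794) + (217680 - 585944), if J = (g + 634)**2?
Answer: -52713409984/143141 ≈ -3.6826e+5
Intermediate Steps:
J = 394384 (J = (-6 + 634)**2 = 628**2 = 394384)
(-1967854 - 704546)/(J - 1825794) + (217680 - 585944) = (-1967854 - 704546)/(394384 - 1825794) + (217680 - 585944) = -2672400/(-1431410) - 368264 = -2672400*(-1/1431410) - 368264 = 267240/143141 - 368264 = -52713409984/143141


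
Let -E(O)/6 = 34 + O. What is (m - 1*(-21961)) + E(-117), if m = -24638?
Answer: -2179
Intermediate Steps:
E(O) = -204 - 6*O (E(O) = -6*(34 + O) = -204 - 6*O)
(m - 1*(-21961)) + E(-117) = (-24638 - 1*(-21961)) + (-204 - 6*(-117)) = (-24638 + 21961) + (-204 + 702) = -2677 + 498 = -2179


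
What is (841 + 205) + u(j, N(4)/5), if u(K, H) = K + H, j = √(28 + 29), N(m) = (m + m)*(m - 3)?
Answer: 5238/5 + √57 ≈ 1055.2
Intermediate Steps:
N(m) = 2*m*(-3 + m) (N(m) = (2*m)*(-3 + m) = 2*m*(-3 + m))
j = √57 ≈ 7.5498
u(K, H) = H + K
(841 + 205) + u(j, N(4)/5) = (841 + 205) + ((2*4*(-3 + 4))/5 + √57) = 1046 + ((2*4*1)/5 + √57) = 1046 + ((⅕)*8 + √57) = 1046 + (8/5 + √57) = 5238/5 + √57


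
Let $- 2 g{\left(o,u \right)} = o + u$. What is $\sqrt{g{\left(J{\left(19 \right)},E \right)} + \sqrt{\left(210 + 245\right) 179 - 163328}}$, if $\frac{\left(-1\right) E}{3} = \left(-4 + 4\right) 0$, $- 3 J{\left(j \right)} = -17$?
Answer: $\frac{\sqrt{-102 + 36 i \sqrt{81883}}}{6} \approx 11.902 + 12.021 i$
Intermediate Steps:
$J{\left(j \right)} = \frac{17}{3}$ ($J{\left(j \right)} = \left(- \frac{1}{3}\right) \left(-17\right) = \frac{17}{3}$)
$E = 0$ ($E = - 3 \left(-4 + 4\right) 0 = - 3 \cdot 0 \cdot 0 = \left(-3\right) 0 = 0$)
$g{\left(o,u \right)} = - \frac{o}{2} - \frac{u}{2}$ ($g{\left(o,u \right)} = - \frac{o + u}{2} = - \frac{o}{2} - \frac{u}{2}$)
$\sqrt{g{\left(J{\left(19 \right)},E \right)} + \sqrt{\left(210 + 245\right) 179 - 163328}} = \sqrt{\left(\left(- \frac{1}{2}\right) \frac{17}{3} - 0\right) + \sqrt{\left(210 + 245\right) 179 - 163328}} = \sqrt{\left(- \frac{17}{6} + 0\right) + \sqrt{455 \cdot 179 - 163328}} = \sqrt{- \frac{17}{6} + \sqrt{81445 - 163328}} = \sqrt{- \frac{17}{6} + \sqrt{-81883}} = \sqrt{- \frac{17}{6} + i \sqrt{81883}}$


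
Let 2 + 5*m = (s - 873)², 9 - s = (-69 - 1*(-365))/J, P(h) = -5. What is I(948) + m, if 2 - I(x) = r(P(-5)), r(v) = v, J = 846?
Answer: 133683889057/894645 ≈ 1.4943e+5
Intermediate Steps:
s = 3659/423 (s = 9 - (-69 - 1*(-365))/846 = 9 - (-69 + 365)/846 = 9 - 296/846 = 9 - 1*148/423 = 9 - 148/423 = 3659/423 ≈ 8.6501)
I(x) = 7 (I(x) = 2 - 1*(-5) = 2 + 5 = 7)
m = 133677626542/894645 (m = -⅖ + (3659/423 - 873)²/5 = -⅖ + (-365620/423)²/5 = -⅖ + (⅕)*(133677984400/178929) = -⅖ + 26735596880/178929 = 133677626542/894645 ≈ 1.4942e+5)
I(948) + m = 7 + 133677626542/894645 = 133683889057/894645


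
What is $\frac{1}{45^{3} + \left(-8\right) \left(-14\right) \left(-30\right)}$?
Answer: $\frac{1}{87765} \approx 1.1394 \cdot 10^{-5}$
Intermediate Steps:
$\frac{1}{45^{3} + \left(-8\right) \left(-14\right) \left(-30\right)} = \frac{1}{91125 + 112 \left(-30\right)} = \frac{1}{91125 - 3360} = \frac{1}{87765}$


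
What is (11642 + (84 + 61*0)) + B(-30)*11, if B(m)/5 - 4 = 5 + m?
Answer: 10571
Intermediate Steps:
B(m) = 45 + 5*m (B(m) = 20 + 5*(5 + m) = 20 + (25 + 5*m) = 45 + 5*m)
(11642 + (84 + 61*0)) + B(-30)*11 = (11642 + (84 + 61*0)) + (45 + 5*(-30))*11 = (11642 + (84 + 0)) + (45 - 150)*11 = (11642 + 84) - 105*11 = 11726 - 1155 = 10571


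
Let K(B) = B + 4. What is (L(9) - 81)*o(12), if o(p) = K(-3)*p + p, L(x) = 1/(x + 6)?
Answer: -9712/5 ≈ -1942.4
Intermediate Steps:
K(B) = 4 + B
L(x) = 1/(6 + x)
o(p) = 2*p (o(p) = (4 - 3)*p + p = 1*p + p = p + p = 2*p)
(L(9) - 81)*o(12) = (1/(6 + 9) - 81)*(2*12) = (1/15 - 81)*24 = -1214/15*24 = -9712/5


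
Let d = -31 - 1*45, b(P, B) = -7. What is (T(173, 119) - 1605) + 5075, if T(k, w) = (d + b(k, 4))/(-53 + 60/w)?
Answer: 21686967/6247 ≈ 3471.6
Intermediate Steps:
d = -76 (d = -31 - 45 = -76)
T(k, w) = -83/(-53 + 60/w) (T(k, w) = (-76 - 7)/(-53 + 60/w) = -83/(-53 + 60/w))
(T(173, 119) - 1605) + 5075 = (83*119/(-60 + 53*119) - 1605) + 5075 = (83*119/(-60 + 6307) - 1605) + 5075 = (83*119/6247 - 1605) + 5075 = (83*119*(1/6247) - 1605) + 5075 = (9877/6247 - 1605) + 5075 = -10016558/6247 + 5075 = 21686967/6247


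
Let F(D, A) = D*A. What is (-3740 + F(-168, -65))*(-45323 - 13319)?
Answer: -421049560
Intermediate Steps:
F(D, A) = A*D
(-3740 + F(-168, -65))*(-45323 - 13319) = (-3740 - 65*(-168))*(-45323 - 13319) = (-3740 + 10920)*(-58642) = 7180*(-58642) = -421049560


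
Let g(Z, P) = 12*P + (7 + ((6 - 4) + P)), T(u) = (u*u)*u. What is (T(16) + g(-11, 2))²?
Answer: 17065161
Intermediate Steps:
T(u) = u³ (T(u) = u²*u = u³)
g(Z, P) = 9 + 13*P (g(Z, P) = 12*P + (7 + (2 + P)) = 12*P + (9 + P) = 9 + 13*P)
(T(16) + g(-11, 2))² = (16³ + (9 + 13*2))² = (4096 + (9 + 26))² = (4096 + 35)² = 4131² = 17065161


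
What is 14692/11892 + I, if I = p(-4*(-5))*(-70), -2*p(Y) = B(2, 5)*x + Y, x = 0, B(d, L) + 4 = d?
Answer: 2084773/2973 ≈ 701.24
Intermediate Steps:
B(d, L) = -4 + d
p(Y) = -Y/2 (p(Y) = -((-4 + 2)*0 + Y)/2 = -(-2*0 + Y)/2 = -(0 + Y)/2 = -Y/2)
I = 700 (I = -(-2)*(-5)*(-70) = -½*20*(-70) = -10*(-70) = 700)
14692/11892 + I = 14692/11892 + 700 = 14692*(1/11892) + 700 = 3673/2973 + 700 = 2084773/2973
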